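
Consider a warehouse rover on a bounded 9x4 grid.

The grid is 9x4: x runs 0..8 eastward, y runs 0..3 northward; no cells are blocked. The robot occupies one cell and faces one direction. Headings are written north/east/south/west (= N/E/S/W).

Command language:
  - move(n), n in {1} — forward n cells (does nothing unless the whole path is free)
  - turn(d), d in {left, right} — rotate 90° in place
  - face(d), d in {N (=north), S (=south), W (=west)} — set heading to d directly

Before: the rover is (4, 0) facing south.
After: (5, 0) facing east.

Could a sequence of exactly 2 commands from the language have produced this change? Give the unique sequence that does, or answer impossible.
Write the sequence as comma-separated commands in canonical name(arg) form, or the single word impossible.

turn(left), move(1)

key: running move(1) before turn(left) would end elsewhere — order is forced
begin: (4, 0) facing south
[1] after turn(left): (4, 0) facing east
[2] after move(1): (5, 0) facing east
no rival 2-sequence matches.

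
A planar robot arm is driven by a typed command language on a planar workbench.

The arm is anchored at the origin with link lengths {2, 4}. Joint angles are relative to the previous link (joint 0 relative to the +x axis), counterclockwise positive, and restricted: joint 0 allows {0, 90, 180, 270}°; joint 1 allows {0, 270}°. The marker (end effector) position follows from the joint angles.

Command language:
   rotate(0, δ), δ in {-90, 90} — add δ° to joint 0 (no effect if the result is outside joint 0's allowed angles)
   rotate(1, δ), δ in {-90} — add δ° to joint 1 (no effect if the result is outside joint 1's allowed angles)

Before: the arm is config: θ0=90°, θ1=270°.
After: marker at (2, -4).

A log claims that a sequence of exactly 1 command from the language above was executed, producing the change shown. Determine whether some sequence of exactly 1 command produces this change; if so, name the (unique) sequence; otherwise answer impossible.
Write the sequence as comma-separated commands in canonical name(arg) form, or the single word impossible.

rotate(0, -90)

begin: config: θ0=90°, θ1=270°
1. rotate(0, -90) → config: θ0=0°, θ1=270°
all 3 alternatives checked — unique.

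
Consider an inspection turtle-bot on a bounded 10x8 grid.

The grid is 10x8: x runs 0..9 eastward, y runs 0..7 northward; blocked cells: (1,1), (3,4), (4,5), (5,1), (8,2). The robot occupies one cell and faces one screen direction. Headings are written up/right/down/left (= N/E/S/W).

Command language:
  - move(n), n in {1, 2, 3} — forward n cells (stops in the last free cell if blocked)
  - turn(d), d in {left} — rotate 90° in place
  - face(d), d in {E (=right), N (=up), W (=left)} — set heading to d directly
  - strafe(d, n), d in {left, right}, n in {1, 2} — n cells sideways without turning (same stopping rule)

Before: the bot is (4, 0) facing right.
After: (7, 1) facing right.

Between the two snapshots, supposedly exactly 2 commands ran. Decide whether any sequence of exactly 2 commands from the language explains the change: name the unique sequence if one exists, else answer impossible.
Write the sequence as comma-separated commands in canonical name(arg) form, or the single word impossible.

move(3), strafe(left, 1)

key: heading stays E — no command in the sequence turns
begin: (4, 0) facing right
step 1 (move(3)): (7, 0) facing right
step 2 (strafe(left, 1)): (7, 1) facing right
no rival 2-sequence matches.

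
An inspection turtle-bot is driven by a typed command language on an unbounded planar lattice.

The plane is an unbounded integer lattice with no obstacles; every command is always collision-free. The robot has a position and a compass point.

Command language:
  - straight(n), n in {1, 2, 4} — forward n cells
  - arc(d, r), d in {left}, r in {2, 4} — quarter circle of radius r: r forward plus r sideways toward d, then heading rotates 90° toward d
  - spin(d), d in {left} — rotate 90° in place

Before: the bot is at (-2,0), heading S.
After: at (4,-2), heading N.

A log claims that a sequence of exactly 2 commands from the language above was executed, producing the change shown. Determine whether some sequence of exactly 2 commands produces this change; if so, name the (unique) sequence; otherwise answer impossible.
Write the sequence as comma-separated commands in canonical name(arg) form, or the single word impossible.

key: cell and facing (now N) both changed — the 2 commands mix motion and turning
from: at (-2,0), heading S
1. arc(left, 4) → at (2,-4), heading E
2. arc(left, 2) → at (4,-2), heading N
no other 2-command option fits: unique.

arc(left, 4), arc(left, 2)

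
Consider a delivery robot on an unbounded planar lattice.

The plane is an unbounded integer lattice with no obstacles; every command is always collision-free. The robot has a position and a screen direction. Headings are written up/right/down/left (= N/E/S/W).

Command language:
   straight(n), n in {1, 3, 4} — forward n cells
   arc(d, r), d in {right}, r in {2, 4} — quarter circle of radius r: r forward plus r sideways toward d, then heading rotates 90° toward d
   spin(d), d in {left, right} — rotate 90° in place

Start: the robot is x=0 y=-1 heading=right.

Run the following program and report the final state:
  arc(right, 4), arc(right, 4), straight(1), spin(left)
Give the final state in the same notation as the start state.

begin: x=0 y=-1 heading=right
1. arc(right, 4) → x=4 y=-5 heading=down
2. arc(right, 4) → x=0 y=-9 heading=left
3. straight(1) → x=-1 y=-9 heading=left
4. spin(left) → x=-1 y=-9 heading=down

x=-1 y=-9 heading=down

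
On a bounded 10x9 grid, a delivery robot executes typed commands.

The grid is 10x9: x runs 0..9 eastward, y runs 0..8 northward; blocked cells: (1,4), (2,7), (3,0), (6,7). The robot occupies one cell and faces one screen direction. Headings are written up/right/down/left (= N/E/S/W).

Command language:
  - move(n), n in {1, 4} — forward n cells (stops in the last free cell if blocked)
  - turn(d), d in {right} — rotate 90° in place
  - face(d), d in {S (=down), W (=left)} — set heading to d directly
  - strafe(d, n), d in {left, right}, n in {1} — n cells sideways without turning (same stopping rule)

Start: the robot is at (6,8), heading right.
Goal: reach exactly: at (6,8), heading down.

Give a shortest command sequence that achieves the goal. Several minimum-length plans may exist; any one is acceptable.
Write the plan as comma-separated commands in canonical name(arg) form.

from: at (6,8), heading right
step 1 (turn(right)): at (6,8), heading down
nothing shorter than 1 reaches the goal.

turn(right)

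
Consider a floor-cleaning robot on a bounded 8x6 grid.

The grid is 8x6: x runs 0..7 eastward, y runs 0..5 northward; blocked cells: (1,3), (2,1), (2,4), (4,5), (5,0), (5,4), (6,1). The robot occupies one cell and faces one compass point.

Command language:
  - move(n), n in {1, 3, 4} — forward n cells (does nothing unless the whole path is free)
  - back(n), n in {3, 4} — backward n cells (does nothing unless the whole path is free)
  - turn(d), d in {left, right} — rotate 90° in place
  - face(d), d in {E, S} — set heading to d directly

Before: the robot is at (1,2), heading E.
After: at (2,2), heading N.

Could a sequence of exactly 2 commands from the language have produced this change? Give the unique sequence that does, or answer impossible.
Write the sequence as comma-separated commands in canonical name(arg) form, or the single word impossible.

key: order matters: swapping move(1) and turn(left) lands elsewhere
from: at (1,2), heading E
1. move(1) → at (2,2), heading E
2. turn(left) → at (2,2), heading N
uniquely the one of 81 2-step routes that fits.

move(1), turn(left)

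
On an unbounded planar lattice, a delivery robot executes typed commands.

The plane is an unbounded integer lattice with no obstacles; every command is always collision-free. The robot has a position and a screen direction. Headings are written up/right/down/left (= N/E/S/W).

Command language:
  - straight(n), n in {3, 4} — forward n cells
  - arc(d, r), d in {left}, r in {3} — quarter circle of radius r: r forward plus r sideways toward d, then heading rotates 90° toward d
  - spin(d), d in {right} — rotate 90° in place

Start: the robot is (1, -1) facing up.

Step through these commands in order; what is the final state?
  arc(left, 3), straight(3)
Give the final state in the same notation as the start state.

begin: (1, -1) facing up
[1] after arc(left, 3): (-2, 2) facing left
[2] after straight(3): (-5, 2) facing left

(-5, 2) facing left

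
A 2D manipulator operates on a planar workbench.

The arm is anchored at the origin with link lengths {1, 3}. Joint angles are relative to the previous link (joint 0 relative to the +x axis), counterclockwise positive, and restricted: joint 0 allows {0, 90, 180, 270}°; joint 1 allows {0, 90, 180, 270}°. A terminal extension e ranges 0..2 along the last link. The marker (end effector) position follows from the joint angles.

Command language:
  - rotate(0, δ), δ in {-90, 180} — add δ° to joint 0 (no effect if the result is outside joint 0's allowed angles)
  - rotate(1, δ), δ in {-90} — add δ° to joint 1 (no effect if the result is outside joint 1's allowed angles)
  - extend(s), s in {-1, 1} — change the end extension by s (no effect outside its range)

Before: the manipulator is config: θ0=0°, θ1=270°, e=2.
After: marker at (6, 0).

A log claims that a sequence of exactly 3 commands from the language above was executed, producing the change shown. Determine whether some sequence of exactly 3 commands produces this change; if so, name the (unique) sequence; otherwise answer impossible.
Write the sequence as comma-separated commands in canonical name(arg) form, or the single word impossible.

rotate(1, -90), rotate(1, -90), rotate(1, -90)

begin: config: θ0=0°, θ1=270°, e=2
step 1 (rotate(1, -90)): config: θ0=0°, θ1=180°, e=2
step 2 (rotate(1, -90)): config: θ0=0°, θ1=90°, e=2
step 3 (rotate(1, -90)): config: θ0=0°, θ1=0°, e=2
no rival 3-sequence matches.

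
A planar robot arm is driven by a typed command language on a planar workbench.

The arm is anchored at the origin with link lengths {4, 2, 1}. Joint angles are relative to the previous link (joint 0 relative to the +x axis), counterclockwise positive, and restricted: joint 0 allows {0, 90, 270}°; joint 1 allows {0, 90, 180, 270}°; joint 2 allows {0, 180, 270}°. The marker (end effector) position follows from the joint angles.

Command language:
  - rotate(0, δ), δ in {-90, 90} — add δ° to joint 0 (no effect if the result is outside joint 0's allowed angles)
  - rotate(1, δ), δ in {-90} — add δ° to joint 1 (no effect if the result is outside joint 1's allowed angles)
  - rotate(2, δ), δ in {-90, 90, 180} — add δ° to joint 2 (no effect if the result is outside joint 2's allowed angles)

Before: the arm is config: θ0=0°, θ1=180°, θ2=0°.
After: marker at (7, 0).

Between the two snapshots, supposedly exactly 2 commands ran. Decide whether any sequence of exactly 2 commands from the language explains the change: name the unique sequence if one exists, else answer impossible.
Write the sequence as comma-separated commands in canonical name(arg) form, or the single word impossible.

rotate(1, -90), rotate(1, -90)

t0: config: θ0=0°, θ1=180°, θ2=0°
1. rotate(1, -90) → config: θ0=0°, θ1=90°, θ2=0°
2. rotate(1, -90) → config: θ0=0°, θ1=0°, θ2=0°
all 36 alternatives checked — unique.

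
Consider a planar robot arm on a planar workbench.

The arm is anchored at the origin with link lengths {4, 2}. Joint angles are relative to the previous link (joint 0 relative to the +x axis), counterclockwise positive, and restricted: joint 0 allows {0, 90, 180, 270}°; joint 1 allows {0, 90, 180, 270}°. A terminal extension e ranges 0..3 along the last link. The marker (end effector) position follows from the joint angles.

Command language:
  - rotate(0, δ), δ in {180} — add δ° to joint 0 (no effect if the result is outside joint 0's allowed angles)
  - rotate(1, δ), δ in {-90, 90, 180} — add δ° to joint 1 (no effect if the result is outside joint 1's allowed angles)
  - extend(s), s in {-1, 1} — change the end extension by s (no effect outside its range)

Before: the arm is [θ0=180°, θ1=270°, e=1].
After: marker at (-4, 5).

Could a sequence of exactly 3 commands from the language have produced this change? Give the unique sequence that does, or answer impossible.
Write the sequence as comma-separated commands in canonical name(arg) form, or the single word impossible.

extend(1), extend(1), extend(1)

from: [θ0=180°, θ1=270°, e=1]
step 1 (extend(1)): [θ0=180°, θ1=270°, e=2]
step 2 (extend(1)): [θ0=180°, θ1=270°, e=3]
step 3 (extend(1)): [θ0=180°, θ1=270°, e=3]
all 216 alternatives checked — unique.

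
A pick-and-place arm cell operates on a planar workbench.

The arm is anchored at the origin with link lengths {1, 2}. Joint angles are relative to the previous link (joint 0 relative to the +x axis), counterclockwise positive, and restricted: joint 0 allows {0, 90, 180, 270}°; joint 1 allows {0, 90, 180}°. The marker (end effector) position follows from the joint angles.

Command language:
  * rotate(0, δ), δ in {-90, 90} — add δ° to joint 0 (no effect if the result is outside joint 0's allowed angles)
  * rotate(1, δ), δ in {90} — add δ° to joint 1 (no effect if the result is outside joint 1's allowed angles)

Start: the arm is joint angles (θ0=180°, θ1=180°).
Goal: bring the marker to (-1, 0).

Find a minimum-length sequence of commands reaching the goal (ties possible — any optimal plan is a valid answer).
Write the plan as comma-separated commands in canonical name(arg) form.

begin: joint angles (θ0=180°, θ1=180°)
1. rotate(0, 90) → joint angles (θ0=270°, θ1=180°)
2. rotate(0, 90) → joint angles (θ0=0°, θ1=180°)
no 1-step plan works, so 2 is optimal.

rotate(0, 90), rotate(0, 90)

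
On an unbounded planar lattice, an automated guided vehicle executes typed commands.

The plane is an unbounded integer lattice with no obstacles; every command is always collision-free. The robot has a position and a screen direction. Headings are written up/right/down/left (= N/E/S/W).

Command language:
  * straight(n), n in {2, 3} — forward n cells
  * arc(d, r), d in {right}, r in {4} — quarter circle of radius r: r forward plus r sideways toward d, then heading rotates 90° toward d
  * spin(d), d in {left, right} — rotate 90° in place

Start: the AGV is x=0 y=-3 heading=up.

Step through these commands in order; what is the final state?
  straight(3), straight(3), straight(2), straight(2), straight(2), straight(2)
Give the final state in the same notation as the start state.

t0: x=0 y=-3 heading=up
1. straight(3) → x=0 y=0 heading=up
2. straight(3) → x=0 y=3 heading=up
3. straight(2) → x=0 y=5 heading=up
4. straight(2) → x=0 y=7 heading=up
5. straight(2) → x=0 y=9 heading=up
6. straight(2) → x=0 y=11 heading=up

x=0 y=11 heading=up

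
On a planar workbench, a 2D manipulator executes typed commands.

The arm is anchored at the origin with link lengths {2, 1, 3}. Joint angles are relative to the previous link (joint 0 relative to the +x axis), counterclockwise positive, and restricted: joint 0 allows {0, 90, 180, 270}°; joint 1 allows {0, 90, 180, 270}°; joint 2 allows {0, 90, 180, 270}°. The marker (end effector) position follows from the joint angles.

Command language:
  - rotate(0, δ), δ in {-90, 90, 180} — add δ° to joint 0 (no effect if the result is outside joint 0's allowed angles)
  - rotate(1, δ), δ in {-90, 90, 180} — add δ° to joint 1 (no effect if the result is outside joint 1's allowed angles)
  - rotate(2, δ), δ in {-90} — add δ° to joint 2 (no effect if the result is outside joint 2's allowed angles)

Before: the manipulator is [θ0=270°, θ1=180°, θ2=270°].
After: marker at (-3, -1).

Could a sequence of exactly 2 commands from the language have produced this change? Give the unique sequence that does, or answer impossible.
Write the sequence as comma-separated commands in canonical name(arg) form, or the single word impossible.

from: [θ0=270°, θ1=180°, θ2=270°]
[1] after rotate(2, -90): [θ0=270°, θ1=180°, θ2=180°]
[2] after rotate(2, -90): [θ0=270°, θ1=180°, θ2=90°]
no other 2-command option fits: unique.

rotate(2, -90), rotate(2, -90)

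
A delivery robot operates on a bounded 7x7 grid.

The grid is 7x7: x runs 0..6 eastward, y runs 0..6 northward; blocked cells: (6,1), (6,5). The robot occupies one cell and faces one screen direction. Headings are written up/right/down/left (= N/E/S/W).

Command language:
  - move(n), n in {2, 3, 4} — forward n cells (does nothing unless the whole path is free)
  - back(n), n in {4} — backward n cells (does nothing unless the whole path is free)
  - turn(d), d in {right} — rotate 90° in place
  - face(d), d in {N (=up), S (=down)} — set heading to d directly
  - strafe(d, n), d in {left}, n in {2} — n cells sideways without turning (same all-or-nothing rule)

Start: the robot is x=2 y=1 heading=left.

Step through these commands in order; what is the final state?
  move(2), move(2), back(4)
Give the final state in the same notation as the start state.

x=4 y=1 heading=left

t0: x=2 y=1 heading=left
1. move(2) → x=0 y=1 heading=left
2. move(2) → x=0 y=1 heading=left
3. back(4) → x=4 y=1 heading=left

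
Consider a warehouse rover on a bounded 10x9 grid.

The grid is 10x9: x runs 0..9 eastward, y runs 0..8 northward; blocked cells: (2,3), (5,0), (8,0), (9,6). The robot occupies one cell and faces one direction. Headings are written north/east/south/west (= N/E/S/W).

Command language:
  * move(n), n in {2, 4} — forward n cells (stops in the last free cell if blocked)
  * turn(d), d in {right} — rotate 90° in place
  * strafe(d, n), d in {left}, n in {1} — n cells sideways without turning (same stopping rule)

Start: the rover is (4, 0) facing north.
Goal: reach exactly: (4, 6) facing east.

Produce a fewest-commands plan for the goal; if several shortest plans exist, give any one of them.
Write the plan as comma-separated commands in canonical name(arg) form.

begin: (4, 0) facing north
t=1 move(2) ⇒ (4, 2) facing north
t=2 move(4) ⇒ (4, 6) facing north
t=3 turn(right) ⇒ (4, 6) facing east
minimal: 3 command(s), checked below 3.

move(2), move(4), turn(right)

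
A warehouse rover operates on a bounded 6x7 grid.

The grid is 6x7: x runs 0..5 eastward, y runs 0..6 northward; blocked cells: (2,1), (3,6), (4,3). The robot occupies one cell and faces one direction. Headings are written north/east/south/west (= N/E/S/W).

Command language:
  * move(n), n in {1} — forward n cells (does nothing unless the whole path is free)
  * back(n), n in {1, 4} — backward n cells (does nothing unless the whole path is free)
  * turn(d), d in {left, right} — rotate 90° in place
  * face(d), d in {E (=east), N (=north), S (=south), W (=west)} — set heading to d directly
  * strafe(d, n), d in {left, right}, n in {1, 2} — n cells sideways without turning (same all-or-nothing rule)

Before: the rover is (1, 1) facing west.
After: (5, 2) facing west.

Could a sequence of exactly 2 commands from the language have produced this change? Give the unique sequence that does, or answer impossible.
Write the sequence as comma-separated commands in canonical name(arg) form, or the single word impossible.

key: running back(4) before strafe(right, 1) would end elsewhere — order is forced
start: (1, 1) facing west
[1] after strafe(right, 1): (1, 2) facing west
[2] after back(4): (5, 2) facing west
no other 2-command option fits: unique.

strafe(right, 1), back(4)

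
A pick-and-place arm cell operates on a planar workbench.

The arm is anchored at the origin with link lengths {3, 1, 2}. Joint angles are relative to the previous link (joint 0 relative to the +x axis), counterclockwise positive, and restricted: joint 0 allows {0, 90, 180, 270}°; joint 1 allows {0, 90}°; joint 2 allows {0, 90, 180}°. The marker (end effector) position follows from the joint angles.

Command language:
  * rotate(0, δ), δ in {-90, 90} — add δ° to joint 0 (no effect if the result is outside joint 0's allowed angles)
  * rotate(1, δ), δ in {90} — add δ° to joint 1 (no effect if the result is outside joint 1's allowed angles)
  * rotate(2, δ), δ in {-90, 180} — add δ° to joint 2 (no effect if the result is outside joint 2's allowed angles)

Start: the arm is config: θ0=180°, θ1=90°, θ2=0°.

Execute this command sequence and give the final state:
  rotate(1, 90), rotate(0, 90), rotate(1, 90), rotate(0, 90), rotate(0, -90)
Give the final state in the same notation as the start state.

begin: config: θ0=180°, θ1=90°, θ2=0°
t=1 rotate(1, 90) ⇒ config: θ0=180°, θ1=90°, θ2=0°
t=2 rotate(0, 90) ⇒ config: θ0=270°, θ1=90°, θ2=0°
t=3 rotate(1, 90) ⇒ config: θ0=270°, θ1=90°, θ2=0°
t=4 rotate(0, 90) ⇒ config: θ0=0°, θ1=90°, θ2=0°
t=5 rotate(0, -90) ⇒ config: θ0=270°, θ1=90°, θ2=0°

config: θ0=270°, θ1=90°, θ2=0°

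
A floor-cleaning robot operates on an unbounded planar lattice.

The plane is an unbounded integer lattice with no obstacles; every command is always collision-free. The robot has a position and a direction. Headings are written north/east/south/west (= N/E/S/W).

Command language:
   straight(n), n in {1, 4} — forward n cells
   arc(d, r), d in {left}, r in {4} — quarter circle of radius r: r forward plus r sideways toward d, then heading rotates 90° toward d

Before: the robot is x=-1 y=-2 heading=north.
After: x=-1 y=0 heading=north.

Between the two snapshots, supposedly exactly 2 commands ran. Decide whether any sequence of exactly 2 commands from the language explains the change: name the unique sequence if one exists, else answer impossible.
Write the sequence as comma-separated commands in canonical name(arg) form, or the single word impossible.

straight(1), straight(1)

key: still facing N at the end — nothing in the sequence rotates
start: x=-1 y=-2 heading=north
1. straight(1) → x=-1 y=-1 heading=north
2. straight(1) → x=-1 y=0 heading=north
uniquely the one of 9 2-step routes that fits.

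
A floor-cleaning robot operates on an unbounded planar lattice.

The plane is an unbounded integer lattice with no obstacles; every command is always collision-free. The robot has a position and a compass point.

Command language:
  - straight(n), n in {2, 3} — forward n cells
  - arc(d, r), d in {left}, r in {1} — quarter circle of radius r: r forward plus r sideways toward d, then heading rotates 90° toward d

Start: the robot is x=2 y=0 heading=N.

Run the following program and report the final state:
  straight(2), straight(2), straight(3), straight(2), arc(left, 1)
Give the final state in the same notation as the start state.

begin: x=2 y=0 heading=N
step 1 (straight(2)): x=2 y=2 heading=N
step 2 (straight(2)): x=2 y=4 heading=N
step 3 (straight(3)): x=2 y=7 heading=N
step 4 (straight(2)): x=2 y=9 heading=N
step 5 (arc(left, 1)): x=1 y=10 heading=W

x=1 y=10 heading=W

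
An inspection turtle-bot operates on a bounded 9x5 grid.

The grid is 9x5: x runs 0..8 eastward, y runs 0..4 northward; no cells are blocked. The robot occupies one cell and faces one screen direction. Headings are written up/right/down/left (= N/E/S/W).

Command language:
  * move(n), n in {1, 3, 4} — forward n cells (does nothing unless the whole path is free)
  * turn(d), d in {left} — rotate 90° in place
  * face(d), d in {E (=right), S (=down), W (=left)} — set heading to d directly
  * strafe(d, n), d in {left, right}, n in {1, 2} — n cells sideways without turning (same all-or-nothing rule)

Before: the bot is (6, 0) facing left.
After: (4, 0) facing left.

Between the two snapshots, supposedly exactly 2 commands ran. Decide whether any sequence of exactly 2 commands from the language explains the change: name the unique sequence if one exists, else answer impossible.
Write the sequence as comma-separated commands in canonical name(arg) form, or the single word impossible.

move(1), move(1)

key: heading stays W — no command in the sequence turns
from: (6, 0) facing left
[1] after move(1): (5, 0) facing left
[2] after move(1): (4, 0) facing left
all 121 alternatives checked — unique.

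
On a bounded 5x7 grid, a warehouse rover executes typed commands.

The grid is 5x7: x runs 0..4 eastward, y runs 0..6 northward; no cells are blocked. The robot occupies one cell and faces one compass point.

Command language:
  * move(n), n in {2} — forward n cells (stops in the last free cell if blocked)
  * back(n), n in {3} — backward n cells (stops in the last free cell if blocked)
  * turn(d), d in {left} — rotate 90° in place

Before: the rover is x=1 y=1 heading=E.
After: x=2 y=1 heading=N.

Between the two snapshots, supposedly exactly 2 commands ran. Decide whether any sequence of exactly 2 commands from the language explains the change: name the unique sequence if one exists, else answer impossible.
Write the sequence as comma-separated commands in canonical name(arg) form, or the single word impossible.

impossible

every 2-command combo misses the target.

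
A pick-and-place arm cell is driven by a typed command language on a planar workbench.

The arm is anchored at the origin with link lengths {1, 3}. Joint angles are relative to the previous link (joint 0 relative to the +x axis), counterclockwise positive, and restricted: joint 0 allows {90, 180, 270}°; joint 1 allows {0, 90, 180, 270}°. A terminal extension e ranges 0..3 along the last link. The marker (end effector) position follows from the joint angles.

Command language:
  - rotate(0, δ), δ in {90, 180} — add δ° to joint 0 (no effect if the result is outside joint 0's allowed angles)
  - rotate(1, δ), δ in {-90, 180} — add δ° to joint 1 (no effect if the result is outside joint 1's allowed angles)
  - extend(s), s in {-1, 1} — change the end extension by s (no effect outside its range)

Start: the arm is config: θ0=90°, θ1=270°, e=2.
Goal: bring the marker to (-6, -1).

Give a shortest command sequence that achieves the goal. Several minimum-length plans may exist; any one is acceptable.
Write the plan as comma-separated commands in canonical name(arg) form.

begin: config: θ0=90°, θ1=270°, e=2
1. extend(1) → config: θ0=90°, θ1=270°, e=3
2. rotate(0, 180) → config: θ0=270°, θ1=270°, e=3
shorter routes all fall short; 2 is best.

extend(1), rotate(0, 180)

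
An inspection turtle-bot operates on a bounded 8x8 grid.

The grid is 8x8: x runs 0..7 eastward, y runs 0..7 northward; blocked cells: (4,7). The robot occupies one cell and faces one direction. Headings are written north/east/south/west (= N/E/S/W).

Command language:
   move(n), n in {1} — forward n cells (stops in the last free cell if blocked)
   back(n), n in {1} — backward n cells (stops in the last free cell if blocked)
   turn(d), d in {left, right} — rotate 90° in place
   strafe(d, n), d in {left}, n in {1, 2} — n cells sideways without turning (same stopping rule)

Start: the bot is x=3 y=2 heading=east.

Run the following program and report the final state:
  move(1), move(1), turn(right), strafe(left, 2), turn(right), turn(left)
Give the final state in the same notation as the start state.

x=7 y=2 heading=south

begin: x=3 y=2 heading=east
[1] after move(1): x=4 y=2 heading=east
[2] after move(1): x=5 y=2 heading=east
[3] after turn(right): x=5 y=2 heading=south
[4] after strafe(left, 2): x=7 y=2 heading=south
[5] after turn(right): x=7 y=2 heading=west
[6] after turn(left): x=7 y=2 heading=south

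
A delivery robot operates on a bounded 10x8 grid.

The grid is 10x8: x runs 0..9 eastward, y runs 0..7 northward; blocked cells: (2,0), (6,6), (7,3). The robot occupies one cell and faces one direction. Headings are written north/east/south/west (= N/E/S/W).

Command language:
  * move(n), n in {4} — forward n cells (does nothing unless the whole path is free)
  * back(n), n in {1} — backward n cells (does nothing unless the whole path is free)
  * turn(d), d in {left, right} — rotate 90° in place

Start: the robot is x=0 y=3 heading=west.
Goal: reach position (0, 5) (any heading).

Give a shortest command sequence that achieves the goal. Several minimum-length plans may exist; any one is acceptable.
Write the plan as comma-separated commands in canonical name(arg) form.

turn(left), back(1), back(1)

initial: x=0 y=3 heading=west
1. turn(left) → x=0 y=3 heading=south
2. back(1) → x=0 y=4 heading=south
3. back(1) → x=0 y=5 heading=south
minimal: 3 command(s), checked below 3.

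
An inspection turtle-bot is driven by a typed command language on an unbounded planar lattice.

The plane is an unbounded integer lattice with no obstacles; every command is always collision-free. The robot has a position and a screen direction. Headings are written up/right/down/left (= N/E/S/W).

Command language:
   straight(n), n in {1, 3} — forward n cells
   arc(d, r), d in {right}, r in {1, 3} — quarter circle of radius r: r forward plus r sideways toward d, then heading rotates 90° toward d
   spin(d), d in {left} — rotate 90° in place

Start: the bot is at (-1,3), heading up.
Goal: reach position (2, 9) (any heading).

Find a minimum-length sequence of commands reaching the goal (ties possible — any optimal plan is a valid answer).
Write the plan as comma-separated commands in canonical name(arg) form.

straight(3), arc(right, 3)

begin: at (-1,3), heading up
step 1 (straight(3)): at (-1,6), heading up
step 2 (arc(right, 3)): at (2,9), heading right
no 1-step plan works, so 2 is optimal.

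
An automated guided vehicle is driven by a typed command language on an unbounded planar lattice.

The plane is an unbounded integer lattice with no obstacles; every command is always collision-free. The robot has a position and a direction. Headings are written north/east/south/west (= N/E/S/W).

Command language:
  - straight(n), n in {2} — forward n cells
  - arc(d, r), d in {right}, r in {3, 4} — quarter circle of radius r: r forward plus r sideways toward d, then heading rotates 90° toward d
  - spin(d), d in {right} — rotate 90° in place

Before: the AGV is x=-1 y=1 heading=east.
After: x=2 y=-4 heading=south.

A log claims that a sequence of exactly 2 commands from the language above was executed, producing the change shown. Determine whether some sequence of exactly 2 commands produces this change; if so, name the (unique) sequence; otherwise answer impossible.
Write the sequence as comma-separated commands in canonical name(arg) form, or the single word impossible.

arc(right, 3), straight(2)

key: order matters: swapping arc(right, 3) and straight(2) lands elsewhere
begin: x=-1 y=1 heading=east
step 1 (arc(right, 3)): x=2 y=-2 heading=south
step 2 (straight(2)): x=2 y=-4 heading=south
all 16 alternatives checked — unique.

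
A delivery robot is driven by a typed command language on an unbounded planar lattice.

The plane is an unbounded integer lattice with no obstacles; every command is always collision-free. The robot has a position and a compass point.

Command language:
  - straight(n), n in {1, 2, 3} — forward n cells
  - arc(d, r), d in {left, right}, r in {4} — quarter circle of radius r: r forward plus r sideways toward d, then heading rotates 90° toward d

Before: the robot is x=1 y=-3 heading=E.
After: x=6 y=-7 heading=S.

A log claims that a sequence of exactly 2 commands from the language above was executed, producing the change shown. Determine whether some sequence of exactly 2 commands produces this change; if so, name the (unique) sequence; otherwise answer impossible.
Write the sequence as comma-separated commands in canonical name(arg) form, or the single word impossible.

straight(1), arc(right, 4)

key: cell and facing (now S) both changed — the 2 commands mix motion and turning
begin: x=1 y=-3 heading=E
t=1 straight(1) ⇒ x=2 y=-3 heading=E
t=2 arc(right, 4) ⇒ x=6 y=-7 heading=S
no rival 2-sequence matches.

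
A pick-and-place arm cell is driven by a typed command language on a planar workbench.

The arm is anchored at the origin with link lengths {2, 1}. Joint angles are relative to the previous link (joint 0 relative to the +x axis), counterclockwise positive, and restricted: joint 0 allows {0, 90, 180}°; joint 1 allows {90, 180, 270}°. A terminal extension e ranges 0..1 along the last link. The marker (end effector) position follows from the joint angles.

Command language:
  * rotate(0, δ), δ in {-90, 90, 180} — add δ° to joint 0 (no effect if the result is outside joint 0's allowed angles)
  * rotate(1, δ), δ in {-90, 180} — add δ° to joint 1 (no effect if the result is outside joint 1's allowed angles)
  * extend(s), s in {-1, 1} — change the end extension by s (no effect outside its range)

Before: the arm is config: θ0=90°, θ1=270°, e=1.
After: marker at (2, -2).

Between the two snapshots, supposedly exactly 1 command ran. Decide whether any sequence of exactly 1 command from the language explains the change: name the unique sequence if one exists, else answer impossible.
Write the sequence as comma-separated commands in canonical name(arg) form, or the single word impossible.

initial: config: θ0=90°, θ1=270°, e=1
step 1 (rotate(0, -90)): config: θ0=0°, θ1=270°, e=1
no other 1-command option fits: unique.

rotate(0, -90)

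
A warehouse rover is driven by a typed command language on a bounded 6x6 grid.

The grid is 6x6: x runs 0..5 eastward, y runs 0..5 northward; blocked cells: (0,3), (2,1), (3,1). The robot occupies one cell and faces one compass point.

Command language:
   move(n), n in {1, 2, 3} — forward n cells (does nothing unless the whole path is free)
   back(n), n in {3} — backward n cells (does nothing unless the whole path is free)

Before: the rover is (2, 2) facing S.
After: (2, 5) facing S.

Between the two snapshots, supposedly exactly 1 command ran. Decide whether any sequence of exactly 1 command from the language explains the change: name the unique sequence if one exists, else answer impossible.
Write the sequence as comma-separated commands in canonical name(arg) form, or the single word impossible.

key: still facing S — the one step turns nothing
begin: (2, 2) facing S
1. back(3) → (2, 5) facing S
no other 1-command option fits: unique.

back(3)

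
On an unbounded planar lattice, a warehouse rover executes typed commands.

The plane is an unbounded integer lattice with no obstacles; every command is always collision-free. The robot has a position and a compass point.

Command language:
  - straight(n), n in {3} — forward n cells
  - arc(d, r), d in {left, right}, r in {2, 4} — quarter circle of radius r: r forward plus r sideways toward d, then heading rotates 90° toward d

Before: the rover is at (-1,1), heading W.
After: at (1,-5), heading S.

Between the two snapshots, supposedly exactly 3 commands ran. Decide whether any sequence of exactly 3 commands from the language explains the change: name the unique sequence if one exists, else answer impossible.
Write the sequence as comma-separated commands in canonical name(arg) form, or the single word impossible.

arc(left, 2), arc(left, 2), arc(right, 2)

key: running arc(right, 2) before arc(left, 2) would end elsewhere — order is forced
start: at (-1,1), heading W
1. arc(left, 2) → at (-3,-1), heading S
2. arc(left, 2) → at (-1,-3), heading E
3. arc(right, 2) → at (1,-5), heading S
no other 3-command option fits: unique.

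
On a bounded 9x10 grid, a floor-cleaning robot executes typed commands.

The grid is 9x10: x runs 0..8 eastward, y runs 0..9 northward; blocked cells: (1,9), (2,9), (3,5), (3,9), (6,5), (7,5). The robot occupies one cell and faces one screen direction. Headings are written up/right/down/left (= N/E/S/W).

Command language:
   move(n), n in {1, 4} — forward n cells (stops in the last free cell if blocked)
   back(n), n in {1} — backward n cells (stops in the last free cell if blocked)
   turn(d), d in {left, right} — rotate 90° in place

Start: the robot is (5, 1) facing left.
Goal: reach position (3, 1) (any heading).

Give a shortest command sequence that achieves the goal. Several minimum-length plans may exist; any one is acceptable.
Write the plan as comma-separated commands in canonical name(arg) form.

t0: (5, 1) facing left
t=1 move(1) ⇒ (4, 1) facing left
t=2 move(1) ⇒ (3, 1) facing left
nothing shorter than 2 reaches the goal.

move(1), move(1)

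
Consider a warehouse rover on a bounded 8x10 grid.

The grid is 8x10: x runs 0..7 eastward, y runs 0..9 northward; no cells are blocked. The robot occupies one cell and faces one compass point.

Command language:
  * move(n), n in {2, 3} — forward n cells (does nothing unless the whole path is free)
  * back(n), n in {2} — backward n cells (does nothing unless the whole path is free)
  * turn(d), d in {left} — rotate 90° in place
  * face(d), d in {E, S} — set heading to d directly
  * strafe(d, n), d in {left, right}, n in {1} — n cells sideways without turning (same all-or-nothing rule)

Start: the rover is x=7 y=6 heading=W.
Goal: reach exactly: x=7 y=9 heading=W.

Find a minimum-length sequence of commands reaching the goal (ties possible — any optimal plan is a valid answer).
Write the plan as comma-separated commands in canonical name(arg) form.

strafe(right, 1), strafe(right, 1), strafe(right, 1)

from: x=7 y=6 heading=W
1. strafe(right, 1) → x=7 y=7 heading=W
2. strafe(right, 1) → x=7 y=8 heading=W
3. strafe(right, 1) → x=7 y=9 heading=W
minimal: 3 command(s), checked below 3.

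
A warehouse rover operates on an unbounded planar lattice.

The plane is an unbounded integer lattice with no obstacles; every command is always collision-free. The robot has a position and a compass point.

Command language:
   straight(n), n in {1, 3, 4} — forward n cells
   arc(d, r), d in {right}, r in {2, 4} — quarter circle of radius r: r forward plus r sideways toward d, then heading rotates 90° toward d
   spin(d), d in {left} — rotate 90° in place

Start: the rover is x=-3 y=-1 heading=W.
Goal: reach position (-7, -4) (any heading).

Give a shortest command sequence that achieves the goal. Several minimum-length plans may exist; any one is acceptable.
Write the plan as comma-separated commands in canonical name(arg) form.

straight(4), spin(left), straight(3)

begin: x=-3 y=-1 heading=W
t=1 straight(4) ⇒ x=-7 y=-1 heading=W
t=2 spin(left) ⇒ x=-7 y=-1 heading=S
t=3 straight(3) ⇒ x=-7 y=-4 heading=S
shorter routes all fall short; 3 is best.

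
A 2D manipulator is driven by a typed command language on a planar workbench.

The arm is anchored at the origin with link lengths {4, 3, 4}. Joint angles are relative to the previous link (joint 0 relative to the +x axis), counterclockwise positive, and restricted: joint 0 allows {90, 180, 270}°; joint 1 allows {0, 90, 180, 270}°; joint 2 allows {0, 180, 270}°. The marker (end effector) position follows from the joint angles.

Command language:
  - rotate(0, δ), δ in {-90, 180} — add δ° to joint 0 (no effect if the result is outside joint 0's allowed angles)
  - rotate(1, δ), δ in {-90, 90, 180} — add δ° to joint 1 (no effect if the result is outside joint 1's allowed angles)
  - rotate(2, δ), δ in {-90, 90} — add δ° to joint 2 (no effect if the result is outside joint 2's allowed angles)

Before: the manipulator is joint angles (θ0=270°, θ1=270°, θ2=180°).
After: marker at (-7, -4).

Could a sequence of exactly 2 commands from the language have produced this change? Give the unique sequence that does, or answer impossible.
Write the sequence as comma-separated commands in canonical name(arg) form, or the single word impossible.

begin: joint angles (θ0=270°, θ1=270°, θ2=180°)
step 1 (rotate(2, 90)): joint angles (θ0=270°, θ1=270°, θ2=270°)
step 2 (rotate(2, 90)): joint angles (θ0=270°, θ1=270°, θ2=0°)
no rival 2-sequence matches.

rotate(2, 90), rotate(2, 90)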